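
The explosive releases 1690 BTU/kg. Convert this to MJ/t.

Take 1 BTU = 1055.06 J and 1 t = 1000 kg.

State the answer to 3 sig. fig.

1690 BTU/kg × 1055.06 J/BTU = 1.78305×10⁶ J/kg
1.78305×10⁶ J/kg ÷ 1000000 J/MJ × 1000 kg/t = 1783.05 MJ/t

1780 MJ/t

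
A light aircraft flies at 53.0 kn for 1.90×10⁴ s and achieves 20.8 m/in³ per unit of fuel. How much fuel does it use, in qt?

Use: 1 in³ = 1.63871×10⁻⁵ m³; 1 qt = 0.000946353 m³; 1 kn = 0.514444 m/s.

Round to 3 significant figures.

431 qt

53.0 kn → 27.2655 m/s
d = v × t = 27.2655 × 19000 = 518044 m
20.8 m/in³ → 1.26929×10⁶ m/m³
V = d / (distance per unit fuel) = 518044 / 1.26929×10⁶ = 0.408137 m³
In qt: 0.408137 / 0.000946353 = 431.274 qt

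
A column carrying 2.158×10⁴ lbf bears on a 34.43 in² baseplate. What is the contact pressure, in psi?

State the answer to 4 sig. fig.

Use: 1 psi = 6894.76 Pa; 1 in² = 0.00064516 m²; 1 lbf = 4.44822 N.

2.158×10⁴ lbf × 4.44822 = 95992.6 N
34.43 in² × 0.00064516 = 0.0222129 m²
P = F / A = 95992.6 N / 0.0222129 m² = 4.32148×10⁶ Pa
4.32148×10⁶ Pa ÷ (6894.76 Pa/psi) = 626.777 psi

626.8 psi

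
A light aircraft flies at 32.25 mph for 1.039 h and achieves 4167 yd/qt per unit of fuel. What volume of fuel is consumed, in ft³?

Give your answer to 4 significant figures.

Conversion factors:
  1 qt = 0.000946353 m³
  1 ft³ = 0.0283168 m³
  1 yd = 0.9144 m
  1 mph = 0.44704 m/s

0.4730 ft³

32.25 mph → 14.417 m/s
1.039 h → 3740.4 s
d = v × t = 14.417 × 3740.4 = 53925.3 m
4167 yd/qt → 4.0263×10⁶ m/m³
V = d / (distance per unit fuel) = 53925.3 / 4.0263×10⁶ = 0.0133933 m³
In ft³: 0.0133933 / 0.0283168 = 0.472981 ft³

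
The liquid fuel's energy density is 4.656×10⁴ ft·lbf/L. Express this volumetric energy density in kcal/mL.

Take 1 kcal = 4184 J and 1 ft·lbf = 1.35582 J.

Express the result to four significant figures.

0.01509 kcal/mL

4.656×10⁴ ft·lbf/L × 1.35582 J/ft·lbf ÷ 0.001 m³/L = 6.3127×10⁷ J/m³
6.3127×10⁷ J/m³ ÷ 4184 J/kcal × 10⁻⁶ m³/mL = 0.0150877 kcal/mL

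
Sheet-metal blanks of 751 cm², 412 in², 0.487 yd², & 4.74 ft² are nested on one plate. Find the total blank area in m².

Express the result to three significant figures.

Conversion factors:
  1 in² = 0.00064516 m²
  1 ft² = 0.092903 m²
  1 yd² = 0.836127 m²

1.19 m²

751 cm² × 0.0001 = 0.0751 m²
412 in² × 0.00064516 = 0.265806 m²
0.487 yd² × 0.836127 = 0.407194 m²
4.74 ft² × 0.092903 = 0.44036 m²
Sum: 0.0751 + 0.265806 + 0.407194 + 0.44036 = 1.18846 m²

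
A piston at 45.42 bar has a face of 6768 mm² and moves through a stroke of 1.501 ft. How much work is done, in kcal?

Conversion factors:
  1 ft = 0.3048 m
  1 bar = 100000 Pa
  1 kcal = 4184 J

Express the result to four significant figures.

45.42 bar → 4.542×10⁶ Pa
6768 mm² → 0.006768 m²
F = P × A = 4.542×10⁶ × 0.006768 = 30740.3 N
1.501 ft → 0.457505 m
W = F × d = 30740.3 × 0.457505 = 14063.8 J
In kcal: 14063.8 / 4184 = 3.36133 kcal

3.361 kcal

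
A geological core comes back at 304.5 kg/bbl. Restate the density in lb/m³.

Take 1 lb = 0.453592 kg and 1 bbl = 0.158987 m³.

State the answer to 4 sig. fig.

4222 lb/m³

304.5 kg/bbl ÷ 0.158987 m³/bbl = 1915.25 kg/m³
1915.25 kg/m³ ÷ 0.453592 kg/lb = 4222.41 lb/m³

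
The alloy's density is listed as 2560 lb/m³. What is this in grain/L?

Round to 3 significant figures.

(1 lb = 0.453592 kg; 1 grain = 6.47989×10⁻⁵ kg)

2560 lb/m³ × 0.453592 kg/lb = 1161.2 kg/m³
1161.2 kg/m³ ÷ 6.47989×10⁻⁵ kg/grain × 0.001 m³/L = 17920.1 grain/L

1.79×10⁴ grain/L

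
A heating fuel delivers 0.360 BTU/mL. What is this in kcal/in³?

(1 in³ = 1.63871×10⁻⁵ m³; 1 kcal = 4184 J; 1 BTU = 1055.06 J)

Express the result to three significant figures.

0.360 BTU/mL × 1055.06 J/BTU ÷ 10⁻⁶ m³/mL = 3.79822×10⁸ J/m³
3.79822×10⁸ J/m³ ÷ 4184 J/kcal × 1.63871×10⁻⁵ m³/in³ = 1.48761 kcal/in³

1.49 kcal/in³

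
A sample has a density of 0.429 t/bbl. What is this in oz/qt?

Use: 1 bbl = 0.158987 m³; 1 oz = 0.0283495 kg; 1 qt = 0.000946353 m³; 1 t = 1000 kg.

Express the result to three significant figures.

0.429 t/bbl × 1000 kg/t ÷ 0.158987 m³/bbl = 2698.33 kg/m³
2698.33 kg/m³ ÷ 0.0283495 kg/oz × 0.000946353 m³/qt = 90.0747 oz/qt

90.1 oz/qt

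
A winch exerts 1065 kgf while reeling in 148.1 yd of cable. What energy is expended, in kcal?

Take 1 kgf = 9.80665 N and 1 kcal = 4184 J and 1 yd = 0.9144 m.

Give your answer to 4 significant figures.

338.0 kcal

1065 kgf × 9.80665 → 10444.1 N
148.1 yd × 0.9144 → 135.423 m
W = F × d = 10444.1 N × 135.423 m = 1.41437×10⁶ J
1.41437×10⁶ J ÷ (4184 J/kcal) = 338.043 kcal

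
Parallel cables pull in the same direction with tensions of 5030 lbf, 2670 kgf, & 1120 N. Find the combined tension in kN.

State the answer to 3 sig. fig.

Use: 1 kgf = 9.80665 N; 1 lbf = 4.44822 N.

5030 lbf × 4.44822 = 22374.5 N
2670 kgf × 9.80665 = 26183.8 N
1120 N (already N)
Total: 22374.5 + 26183.8 + 1120 = 49678.3 N
In kN: 49678.3 / 1000 = 49.6783 kN

49.7 kN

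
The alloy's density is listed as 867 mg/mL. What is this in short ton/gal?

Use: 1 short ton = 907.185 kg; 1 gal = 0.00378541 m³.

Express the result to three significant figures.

867 mg/mL × 10⁻⁶ kg/mg ÷ 10⁻⁶ m³/mL = 867 kg/m³
867 kg/m³ ÷ 907.185 kg/short ton × 0.00378541 m³/gal = 0.00361773 short ton/gal

0.00362 short ton/gal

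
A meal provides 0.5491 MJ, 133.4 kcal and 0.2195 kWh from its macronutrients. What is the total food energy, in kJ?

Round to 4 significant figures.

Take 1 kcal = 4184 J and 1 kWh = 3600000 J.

0.5491 MJ × 1000000 = 549100 J
133.4 kcal × 4184 = 558146 J
0.2195 kWh × 3600000 = 790200 J
Combined: 549100 + 558146 + 790200 = 1.89745×10⁶ J
In kJ: 1.89745×10⁶ / 1000 = 1897.45 kJ

1897 kJ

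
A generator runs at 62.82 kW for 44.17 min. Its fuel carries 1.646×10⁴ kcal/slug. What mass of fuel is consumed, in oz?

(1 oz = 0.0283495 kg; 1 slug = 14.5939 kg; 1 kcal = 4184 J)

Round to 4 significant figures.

1244 oz

62.82 kW → 62820 W
44.17 min → 2650.2 s
E = P × t = 62820 × 2650.2 = 1.66486×10⁸ J
1.646×10⁴ kcal/slug → 4.719×10⁶ J/kg
m = E / e_s = 1.66486×10⁸ / 4.719×10⁶ = 35.2799 kg
In oz: 35.2799 / 0.0283495 = 1244.46 oz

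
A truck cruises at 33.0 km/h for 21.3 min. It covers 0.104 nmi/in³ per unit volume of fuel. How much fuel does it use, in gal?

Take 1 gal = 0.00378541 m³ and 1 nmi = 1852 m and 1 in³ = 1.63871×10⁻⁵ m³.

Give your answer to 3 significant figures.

33.0 km/h → 9.16667 m/s
21.3 min → 1278 s
d = v × t = 9.16667 × 1278 = 11715 m
0.104 nmi/in³ → 1.17536×10⁷ m/m³
V = d / (distance per unit fuel) = 11715 / 1.17536×10⁷ = 9.96716×10⁻⁴ m³
In gal: 9.96716×10⁻⁴ / 0.00378541 = 0.263305 gal

0.263 gal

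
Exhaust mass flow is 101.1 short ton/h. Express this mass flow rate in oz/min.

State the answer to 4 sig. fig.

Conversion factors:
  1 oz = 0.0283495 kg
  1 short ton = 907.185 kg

5.392×10⁴ oz/min

101.1 short ton/h × 907.185 kg/short ton ÷ 3600 s/h = 25.4768 kg/s
25.4768 kg/s ÷ 0.0283495 kg/oz × 60 s/min = 53920.1 oz/min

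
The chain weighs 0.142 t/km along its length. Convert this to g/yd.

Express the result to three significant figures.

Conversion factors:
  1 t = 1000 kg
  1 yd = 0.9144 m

0.142 t/km × 1000 kg/t ÷ 1000 m/km = 0.142 kg/m
0.142 kg/m ÷ 0.001 kg/g × 0.9144 m/yd = 129.845 g/yd

130 g/yd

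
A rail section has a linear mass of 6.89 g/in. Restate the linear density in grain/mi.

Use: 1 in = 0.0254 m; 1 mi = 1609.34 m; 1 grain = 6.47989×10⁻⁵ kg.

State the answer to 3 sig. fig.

6.89 g/in × 0.001 kg/g ÷ 0.0254 m/in = 0.27126 kg/m
0.27126 kg/m ÷ 6.47989×10⁻⁵ kg/grain × 1609.34 m/mi = 6.73699×10⁶ grain/mi

6.74×10⁶ grain/mi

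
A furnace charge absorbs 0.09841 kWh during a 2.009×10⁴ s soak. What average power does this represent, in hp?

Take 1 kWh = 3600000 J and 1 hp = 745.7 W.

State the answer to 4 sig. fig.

0.02365 hp

0.09841 kWh × 3600000 = 354276 J
P = E / t = 354276 J / 20090 s = 17.6344 W
17.6344 W ÷ (745.7 W/hp) = 0.0236481 hp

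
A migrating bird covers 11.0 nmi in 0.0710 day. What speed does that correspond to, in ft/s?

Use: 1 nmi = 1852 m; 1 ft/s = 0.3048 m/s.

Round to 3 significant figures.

10.9 ft/s

11.0 nmi × 1852 → 20372 m
0.0710 day × 86400 → 6134.4 s
v = d / t = 20372 m / 6134.4 s = 3.32094 m/s
3.32094 m/s ÷ (0.3048 m/s/ft/s) = 10.8955 ft/s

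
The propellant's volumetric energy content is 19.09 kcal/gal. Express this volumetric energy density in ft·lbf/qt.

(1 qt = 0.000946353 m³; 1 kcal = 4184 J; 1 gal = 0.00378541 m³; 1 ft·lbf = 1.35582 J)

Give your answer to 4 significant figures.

19.09 kcal/gal × 4184 J/kcal ÷ 0.00378541 m³/gal = 2.11001×10⁷ J/m³
2.11001×10⁷ J/m³ ÷ 1.35582 J/ft·lbf × 0.000946353 m³/qt = 14727.7 ft·lbf/qt

1.473×10⁴ ft·lbf/qt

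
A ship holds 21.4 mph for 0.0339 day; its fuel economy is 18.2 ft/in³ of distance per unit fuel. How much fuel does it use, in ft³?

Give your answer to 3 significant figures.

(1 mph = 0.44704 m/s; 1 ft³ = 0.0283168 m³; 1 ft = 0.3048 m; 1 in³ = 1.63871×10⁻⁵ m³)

21.4 mph → 9.56666 m/s
0.0339 day → 2928.96 s
d = v × t = 9.56666 × 2928.96 = 28020.4 m
18.2 ft/in³ → 338520 m/m³
V = d / (distance per unit fuel) = 28020.4 / 338520 = 0.0827732 m³
In ft³: 0.0827732 / 0.0283168 = 2.92311 ft³

2.92 ft³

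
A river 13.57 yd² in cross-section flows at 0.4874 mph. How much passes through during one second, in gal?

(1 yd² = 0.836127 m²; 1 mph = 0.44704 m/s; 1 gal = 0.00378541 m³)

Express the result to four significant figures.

653.1 gal

0.4874 mph × 0.44704 → 0.217887 m/s
13.57 yd² × 0.836127 → 11.3462 m²
V = v × A × t = 0.217887 m/s × 11.3462 m² × 1 s = 2.47219 m³
2.47219 m³ ÷ (0.00378541 m³/gal) = 653.084 gal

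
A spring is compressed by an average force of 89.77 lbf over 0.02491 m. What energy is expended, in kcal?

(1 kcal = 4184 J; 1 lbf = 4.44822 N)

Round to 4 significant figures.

0.002377 kcal

89.77 lbf × 4.44822 = 399.317 N
W = F × d = 399.317 N × 0.02491 m = 9.94699 J
9.94699 J ÷ (4184 J/kcal) = 0.00237739 kcal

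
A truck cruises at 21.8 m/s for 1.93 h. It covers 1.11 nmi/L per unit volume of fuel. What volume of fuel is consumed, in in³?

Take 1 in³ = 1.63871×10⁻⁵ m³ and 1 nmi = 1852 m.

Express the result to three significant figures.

4500 in³

1.93 h → 6948 s
d = v × t = 21.8 × 6948 = 151466 m
1.11 nmi/L → 2.05572×10⁶ m/m³
V = d / (distance per unit fuel) = 151466 / 2.05572×10⁶ = 0.0736803 m³
In in³: 0.0736803 / 1.63871×10⁻⁵ = 4496.24 in³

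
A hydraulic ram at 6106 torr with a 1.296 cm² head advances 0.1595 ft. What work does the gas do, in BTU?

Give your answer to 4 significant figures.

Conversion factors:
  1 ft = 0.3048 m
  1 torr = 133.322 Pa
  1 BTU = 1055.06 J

0.004861 BTU

6106 torr → 814064 Pa
1.296 cm² → 1.296×10⁻⁴ m²
F = P × A = 814064 × 1.296×10⁻⁴ = 105.503 N
0.1595 ft → 0.0486156 m
W = F × d = 105.503 × 0.0486156 = 5.12909 J
In BTU: 5.12909 / 1055.06 = 0.00486142 BTU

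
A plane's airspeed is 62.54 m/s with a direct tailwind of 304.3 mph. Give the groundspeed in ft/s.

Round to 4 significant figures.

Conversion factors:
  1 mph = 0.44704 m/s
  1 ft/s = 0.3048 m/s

651.5 ft/s

62.54 m/s (already m/s)
304.3 mph × 0.44704 = 136.034 m/s
Combined: 62.54 + 136.034 = 198.574 m/s
In ft/s: 198.574 / 0.3048 = 651.49 ft/s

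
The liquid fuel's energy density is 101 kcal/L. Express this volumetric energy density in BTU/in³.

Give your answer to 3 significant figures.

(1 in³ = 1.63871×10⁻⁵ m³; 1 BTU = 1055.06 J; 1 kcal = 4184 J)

6.56 BTU/in³

101 kcal/L × 4184 J/kcal ÷ 0.001 m³/L = 4.22584×10⁸ J/m³
4.22584×10⁸ J/m³ ÷ 1055.06 J/BTU × 1.63871×10⁻⁵ m³/in³ = 6.56354 BTU/in³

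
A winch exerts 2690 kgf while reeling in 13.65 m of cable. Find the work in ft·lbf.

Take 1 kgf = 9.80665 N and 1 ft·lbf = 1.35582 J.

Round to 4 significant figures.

2.656×10⁵ ft·lbf

2690 kgf × 9.80665 → 26379.9 N
W = F × d = 26379.9 N × 13.65 m = 360086 J
360086 J ÷ (1.35582 J/ft·lbf) = 265585 ft·lbf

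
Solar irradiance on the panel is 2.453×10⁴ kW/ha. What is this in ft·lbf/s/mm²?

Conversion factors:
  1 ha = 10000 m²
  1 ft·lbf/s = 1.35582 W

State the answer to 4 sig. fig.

0.001809 ft·lbf/s/mm²

2.453×10⁴ kW/ha × 1000 W/kW ÷ 10000 m²/ha = 2453 W/m²
2453 W/m² ÷ 1.35582 W/ft·lbf/s × 10⁻⁶ m²/mm² = 0.00180924 ft·lbf/s/mm²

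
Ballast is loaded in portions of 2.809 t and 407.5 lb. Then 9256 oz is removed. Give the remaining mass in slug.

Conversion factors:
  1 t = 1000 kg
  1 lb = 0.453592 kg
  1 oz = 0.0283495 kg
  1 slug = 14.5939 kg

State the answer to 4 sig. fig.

2.809 t × 1000 → 2809 kg
407.5 lb × 0.453592 → 184.839 kg
9256 oz × 0.0283495 → 262.403 kg
Result: 2809 + 184.839 − 262.403 = 2731.44 kg
In slug: 2731.44 / 14.5939 = 187.163 slug

187.2 slug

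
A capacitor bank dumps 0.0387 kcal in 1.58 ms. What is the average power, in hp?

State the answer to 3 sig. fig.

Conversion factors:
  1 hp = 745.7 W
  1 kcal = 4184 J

137 hp

0.0387 kcal × 4184 = 161.921 J
1.58 ms × 0.001 = 0.00158 s
P = E / t = 161.921 J / 0.00158 s = 102482 W
102482 W ÷ (745.7 W/hp) = 137.431 hp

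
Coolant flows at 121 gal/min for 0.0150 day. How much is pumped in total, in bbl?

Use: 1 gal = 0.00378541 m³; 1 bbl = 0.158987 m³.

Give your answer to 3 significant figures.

62.2 bbl

121 gal/min → 0.00763391 m³/s
0.0150 day → 1296 s
V = Q × t = 0.00763391 × 1296 = 9.89355 m³
In bbl: 9.89355 / 0.158987 = 62.2287 bbl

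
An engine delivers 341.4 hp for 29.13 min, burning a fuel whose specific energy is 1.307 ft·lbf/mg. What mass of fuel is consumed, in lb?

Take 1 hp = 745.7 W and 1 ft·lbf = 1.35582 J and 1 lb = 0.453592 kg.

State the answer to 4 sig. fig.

341.4 hp → 254582 W
29.13 min → 1747.8 s
E = P × t = 254582 × 1747.8 = 4.44958×10⁸ J
1.307 ft·lbf/mg → 1.77206×10⁶ J/kg
m = E / e_s = 4.44958×10⁸ / 1.77206×10⁶ = 251.096 kg
In lb: 251.096 / 0.453592 = 553.572 lb

553.6 lb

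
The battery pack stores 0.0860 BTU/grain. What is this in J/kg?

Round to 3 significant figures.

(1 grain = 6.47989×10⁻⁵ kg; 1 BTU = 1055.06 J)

1.40×10⁶ J/kg

0.0860 BTU/grain × 1055.06 J/BTU ÷ 6.47989×10⁻⁵ kg/grain = 1.40026×10⁶ J/kg
1.40026×10⁶ J/kg  = 1.40026×10⁶ J/kg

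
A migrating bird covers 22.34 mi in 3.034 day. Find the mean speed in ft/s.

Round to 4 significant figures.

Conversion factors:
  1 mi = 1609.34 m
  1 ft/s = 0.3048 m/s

0.4500 ft/s

22.34 mi × 1609.34 = 35952.7 m
3.034 day × 86400 = 262138 s
v = d / t = 35952.7 m / 262138 s = 0.137152 m/s
0.137152 m/s ÷ (0.3048 m/s/ft/s) = 0.449974 ft/s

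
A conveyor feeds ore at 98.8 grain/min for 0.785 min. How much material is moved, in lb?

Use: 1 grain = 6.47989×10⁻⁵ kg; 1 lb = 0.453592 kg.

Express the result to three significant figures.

98.8 grain/min → 1.06702×10⁻⁴ kg/s
0.785 min → 47.1 s
m = ṁ × t = 1.06702×10⁻⁴ × 47.1 = 0.00502566 kg
In lb: 0.00502566 / 0.453592 = 0.0110797 lb

0.0111 lb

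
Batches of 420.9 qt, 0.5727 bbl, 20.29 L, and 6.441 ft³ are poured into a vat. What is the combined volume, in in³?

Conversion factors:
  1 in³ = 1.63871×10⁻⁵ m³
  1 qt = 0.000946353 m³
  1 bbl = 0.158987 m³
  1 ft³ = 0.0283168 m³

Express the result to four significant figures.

4.223×10⁴ in³

420.9 qt × 0.000946353 = 0.39832 m³
0.5727 bbl × 0.158987 = 0.0910519 m³
20.29 L × 0.001 = 0.02029 m³
6.441 ft³ × 0.0283168 = 0.182389 m³
Sum: 0.39832 + 0.0910519 + 0.02029 + 0.182389 = 0.692051 m³
In in³: 0.692051 / 1.63871×10⁻⁵ = 42231.5 in³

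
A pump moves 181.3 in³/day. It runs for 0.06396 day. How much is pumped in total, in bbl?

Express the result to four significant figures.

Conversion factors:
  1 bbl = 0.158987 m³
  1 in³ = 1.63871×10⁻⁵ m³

0.001195 bbl

181.3 in³/day → 3.43864×10⁻⁸ m³/s
0.06396 day → 5526.14 s
V = Q × t = 3.43864×10⁻⁸ × 5526.14 = 1.90024×10⁻⁴ m³
In bbl: 1.90024×10⁻⁴ / 0.158987 = 0.00119522 bbl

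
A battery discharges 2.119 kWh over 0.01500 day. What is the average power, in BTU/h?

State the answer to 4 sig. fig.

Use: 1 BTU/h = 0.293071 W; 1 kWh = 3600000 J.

2.119 kWh × 3600000 → 7.6284×10⁶ J
0.01500 day × 86400 → 1296 s
P = E / t = 7.6284×10⁶ J / 1296 s = 5886.11 W
5886.11 W ÷ (0.293071 W/BTU/h) = 20084.2 BTU/h

2.008×10⁴ BTU/h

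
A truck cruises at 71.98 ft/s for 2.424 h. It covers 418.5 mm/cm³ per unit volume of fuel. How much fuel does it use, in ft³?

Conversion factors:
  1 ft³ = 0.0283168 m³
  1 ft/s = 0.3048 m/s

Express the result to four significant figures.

16.16 ft³

71.98 ft/s → 21.9395 m/s
2.424 h → 8726.4 s
d = v × t = 21.9395 × 8726.4 = 191453 m
418.5 mm/cm³ → 418500 m/m³
V = d / (distance per unit fuel) = 191453 / 418500 = 0.457474 m³
In ft³: 0.457474 / 0.0283168 = 16.1556 ft³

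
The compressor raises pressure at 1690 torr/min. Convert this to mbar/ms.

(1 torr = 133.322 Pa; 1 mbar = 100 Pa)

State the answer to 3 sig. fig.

0.0376 mbar/ms

1690 torr/min × 133.322 Pa/torr ÷ 60 s/min = 3755.24 Pa/s
3755.24 Pa/s ÷ 100 Pa/mbar × 0.001 s/ms = 0.0375524 mbar/ms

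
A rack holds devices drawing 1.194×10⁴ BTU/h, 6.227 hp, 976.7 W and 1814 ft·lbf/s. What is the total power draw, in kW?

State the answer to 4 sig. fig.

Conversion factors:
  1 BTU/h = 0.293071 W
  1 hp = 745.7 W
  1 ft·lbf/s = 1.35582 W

1.194×10⁴ BTU/h × 0.293071 → 3499.27 W
6.227 hp × 745.7 → 4643.47 W
976.7 W (already W)
1814 ft·lbf/s × 1.35582 → 2459.46 W
Combined: 3499.27 + 4643.47 + 976.7 + 2459.46 = 11578.9 W
In kW: 11578.9 / 1000 = 11.5789 kW

11.58 kW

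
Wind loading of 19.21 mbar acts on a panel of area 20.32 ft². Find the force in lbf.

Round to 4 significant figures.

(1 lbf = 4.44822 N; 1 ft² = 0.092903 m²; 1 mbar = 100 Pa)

815.3 lbf

19.21 mbar × 100 = 1921 Pa
20.32 ft² × 0.092903 = 1.88779 m²
F = P × A = 1921 Pa × 1.88779 m² = 3626.44 N
3626.44 N ÷ (4.44822 N/lbf) = 815.256 lbf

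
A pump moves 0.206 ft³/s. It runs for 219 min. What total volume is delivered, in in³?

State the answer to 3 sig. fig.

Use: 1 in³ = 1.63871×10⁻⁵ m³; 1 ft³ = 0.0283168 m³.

4.68×10⁶ in³

0.206 ft³/s → 0.00583326 m³/s
219 min → 13140 s
V = Q × t = 0.00583326 × 13140 = 76.649 m³
In in³: 76.649 / 1.63871×10⁻⁵ = 4.6774×10⁶ in³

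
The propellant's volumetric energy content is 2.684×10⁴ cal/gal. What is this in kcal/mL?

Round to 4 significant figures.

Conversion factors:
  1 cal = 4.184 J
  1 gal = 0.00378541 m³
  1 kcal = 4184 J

2.684×10⁴ cal/gal × 4.184 J/cal ÷ 0.00378541 m³/gal = 2.96662×10⁷ J/m³
2.96662×10⁷ J/m³ ÷ 4184 J/kcal × 10⁻⁶ m³/mL = 0.00709039 kcal/mL

0.007090 kcal/mL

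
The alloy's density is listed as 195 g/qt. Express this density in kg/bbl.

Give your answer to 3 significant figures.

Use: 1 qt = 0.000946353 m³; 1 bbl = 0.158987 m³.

195 g/qt × 0.001 kg/g ÷ 0.000946353 m³/qt = 206.054 kg/m³
206.054 kg/m³ × 0.158987 m³/bbl = 32.7599 kg/bbl

32.8 kg/bbl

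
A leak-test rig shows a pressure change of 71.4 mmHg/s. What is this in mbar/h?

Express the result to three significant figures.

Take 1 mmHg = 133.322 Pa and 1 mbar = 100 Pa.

3.43×10⁵ mbar/h

71.4 mmHg/s × 133.322 Pa/mmHg = 9519.19 Pa/s
9519.19 Pa/s ÷ 100 Pa/mbar × 3600 s/h = 342691 mbar/h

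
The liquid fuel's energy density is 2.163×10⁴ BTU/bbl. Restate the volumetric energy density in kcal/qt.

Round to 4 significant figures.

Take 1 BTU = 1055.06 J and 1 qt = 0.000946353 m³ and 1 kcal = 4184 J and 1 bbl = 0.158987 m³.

32.47 kcal/qt

2.163×10⁴ BTU/bbl × 1055.06 J/BTU ÷ 0.158987 m³/bbl = 1.4354×10⁸ J/m³
1.4354×10⁸ J/m³ ÷ 4184 J/kcal × 0.000946353 m³/qt = 32.4664 kcal/qt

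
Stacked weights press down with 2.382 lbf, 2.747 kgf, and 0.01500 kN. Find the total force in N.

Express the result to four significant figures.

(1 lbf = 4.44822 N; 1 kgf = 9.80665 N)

52.53 N

2.382 lbf × 4.44822 = 10.5957 N
2.747 kgf × 9.80665 = 26.9389 N
0.01500 kN × 1000 = 15 N
Sum: 10.5957 + 26.9389 + 15 = 52.5346 N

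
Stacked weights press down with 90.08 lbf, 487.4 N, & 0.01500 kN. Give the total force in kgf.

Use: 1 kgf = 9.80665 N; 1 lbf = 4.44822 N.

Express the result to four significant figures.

92.09 kgf

90.08 lbf × 4.44822 = 400.696 N
487.4 N (already N)
0.01500 kN × 1000 = 15 N
Total: 400.696 + 487.4 + 15 = 903.096 N
In kgf: 903.096 / 9.80665 = 92.0902 kgf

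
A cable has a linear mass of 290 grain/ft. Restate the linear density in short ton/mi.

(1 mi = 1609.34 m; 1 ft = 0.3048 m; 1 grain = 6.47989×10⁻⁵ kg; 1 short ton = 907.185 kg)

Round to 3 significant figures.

0.109 short ton/mi

290 grain/ft × 6.47989×10⁻⁵ kg/grain ÷ 0.3048 m/ft = 0.0616525 kg/m
0.0616525 kg/m ÷ 907.185 kg/short ton × 1609.34 m/mi = 0.109371 short ton/mi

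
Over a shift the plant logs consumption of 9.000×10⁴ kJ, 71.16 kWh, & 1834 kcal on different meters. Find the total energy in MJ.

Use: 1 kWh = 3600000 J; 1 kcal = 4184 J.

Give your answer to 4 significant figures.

9.000×10⁴ kJ × 1000 = 9×10⁷ J
71.16 kWh × 3600000 = 2.56176×10⁸ J
1834 kcal × 4184 = 7.67346×10⁶ J
Total: 9×10⁷ + 2.56176×10⁸ + 7.67346×10⁶ = 3.53849×10⁸ J
In MJ: 3.53849×10⁸ / 1000000 = 353.849 MJ

353.8 MJ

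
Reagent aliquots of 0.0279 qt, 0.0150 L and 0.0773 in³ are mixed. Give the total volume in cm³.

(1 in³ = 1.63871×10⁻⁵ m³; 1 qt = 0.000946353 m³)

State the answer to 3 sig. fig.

42.7 cm³

0.0279 qt × 0.000946353 = 2.64032×10⁻⁵ m³
0.0150 L × 0.001 = 1.5×10⁻⁵ m³
0.0773 in³ × 1.63871×10⁻⁵ = 1.26672×10⁻⁶ m³
Sum: 2.64032×10⁻⁵ + 1.5×10⁻⁵ + 1.26672×10⁻⁶ = 4.26699×10⁻⁵ m³
In cm³: 4.26699×10⁻⁵ / 10⁻⁶ = 42.6699 cm³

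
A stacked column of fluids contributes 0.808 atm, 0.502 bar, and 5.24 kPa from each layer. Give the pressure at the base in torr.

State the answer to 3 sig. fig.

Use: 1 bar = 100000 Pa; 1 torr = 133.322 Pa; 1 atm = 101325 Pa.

1030 torr

0.808 atm × 101325 = 81870.6 Pa
0.502 bar × 100000 = 50200 Pa
5.24 kPa × 1000 = 5240 Pa
Total: 81870.6 + 50200 + 5240 = 137311 Pa
In torr: 137311 / 133.322 = 1029.92 torr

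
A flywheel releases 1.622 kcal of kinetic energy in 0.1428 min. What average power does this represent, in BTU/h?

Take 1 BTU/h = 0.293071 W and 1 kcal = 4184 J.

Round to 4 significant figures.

2703 BTU/h

1.622 kcal × 4184 → 6786.45 J
0.1428 min × 60 → 8.568 s
P = E / t = 6786.45 J / 8.568 s = 792.069 W
792.069 W ÷ (0.293071 W/BTU/h) = 2702.65 BTU/h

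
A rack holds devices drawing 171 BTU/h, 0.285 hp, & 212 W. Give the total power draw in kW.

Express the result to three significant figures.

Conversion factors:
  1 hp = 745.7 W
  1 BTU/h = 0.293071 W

171 BTU/h × 0.293071 = 50.1151 W
0.285 hp × 745.7 = 212.524 W
212 W (already W)
Total: 50.1151 + 212.524 + 212 = 474.639 W
In kW: 474.639 / 1000 = 0.474639 kW

0.475 kW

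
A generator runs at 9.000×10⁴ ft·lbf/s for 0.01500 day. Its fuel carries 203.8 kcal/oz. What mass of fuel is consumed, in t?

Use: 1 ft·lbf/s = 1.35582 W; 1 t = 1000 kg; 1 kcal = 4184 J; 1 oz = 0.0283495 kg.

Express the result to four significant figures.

0.005258 t

9.000×10⁴ ft·lbf/s → 122024 W
0.01500 day → 1296 s
E = P × t = 122024 × 1296 = 1.58143×10⁸ J
203.8 kcal/oz → 3.00781×10⁷ J/kg
m = E / e_s = 1.58143×10⁸ / 3.00781×10⁷ = 5.25775 kg
In t: 5.25775 / 1000 = 0.00525775 t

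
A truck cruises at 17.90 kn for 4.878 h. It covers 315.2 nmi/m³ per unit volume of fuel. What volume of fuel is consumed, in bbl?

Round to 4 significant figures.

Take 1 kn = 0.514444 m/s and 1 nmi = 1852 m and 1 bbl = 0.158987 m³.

17.90 kn → 9.20855 m/s
4.878 h → 17560.8 s
d = v × t = 9.20855 × 17560.8 = 161710 m
315.2 nmi/m³ → 583750 m/m³
V = d / (distance per unit fuel) = 161710 / 583750 = 0.277019 m³
In bbl: 0.277019 / 0.158987 = 1.7424 bbl

1.742 bbl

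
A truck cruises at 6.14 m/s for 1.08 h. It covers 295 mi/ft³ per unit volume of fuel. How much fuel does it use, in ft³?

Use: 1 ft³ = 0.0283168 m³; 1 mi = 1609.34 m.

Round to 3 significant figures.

0.0503 ft³

1.08 h → 3888 s
d = v × t = 6.14 × 3888 = 23872.3 m
295 mi/ft³ → 1.67659×10⁷ m/m³
V = d / (distance per unit fuel) = 23872.3 / 1.67659×10⁷ = 0.00142386 m³
In ft³: 0.00142386 / 0.0283168 = 0.0502832 ft³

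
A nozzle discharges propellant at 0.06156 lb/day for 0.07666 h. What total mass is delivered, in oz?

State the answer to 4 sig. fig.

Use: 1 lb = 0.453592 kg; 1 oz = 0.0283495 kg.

0.003146 oz

0.06156 lb/day → 3.23184×10⁻⁷ kg/s
0.07666 h → 275.976 s
m = ṁ × t = 3.23184×10⁻⁷ × 275.976 = 8.9191×10⁻⁵ kg
In oz: 8.9191×10⁻⁵ / 0.0283495 = 0.00314612 oz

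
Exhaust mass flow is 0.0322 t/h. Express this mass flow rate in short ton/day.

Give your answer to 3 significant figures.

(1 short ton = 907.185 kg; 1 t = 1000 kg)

0.0322 t/h × 1000 kg/t ÷ 3600 s/h = 0.00894444 kg/s
0.00894444 kg/s ÷ 907.185 kg/short ton × 86400 s/day = 0.851866 short ton/day

0.852 short ton/day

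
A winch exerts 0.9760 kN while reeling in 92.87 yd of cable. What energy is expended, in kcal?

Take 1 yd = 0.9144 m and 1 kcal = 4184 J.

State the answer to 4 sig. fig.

19.81 kcal

0.9760 kN × 1000 = 976 N
92.87 yd × 0.9144 = 84.9203 m
W = F × d = 976 N × 84.9203 m = 82882.2 J
82882.2 J ÷ (4184 J/kcal) = 19.8093 kcal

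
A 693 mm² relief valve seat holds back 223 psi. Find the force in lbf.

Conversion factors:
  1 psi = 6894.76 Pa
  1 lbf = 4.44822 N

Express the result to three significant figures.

240 lbf

223 psi × 6894.76 = 1.53753×10⁶ Pa
693 mm² × 10⁻⁶ = 6.93×10⁻⁴ m²
F = P × A = 1.53753×10⁶ Pa × 6.93×10⁻⁴ m² = 1065.51 N
1065.51 N ÷ (4.44822 N/lbf) = 239.536 lbf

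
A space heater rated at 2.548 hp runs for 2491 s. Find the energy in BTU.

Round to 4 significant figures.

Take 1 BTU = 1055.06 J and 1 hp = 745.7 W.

2.548 hp × 745.7 = 1900.04 W
E = P × t = 1900.04 W × 2491 s = 4.733×10⁶ J
4.733×10⁶ J ÷ (1055.06 J/BTU) = 4486 BTU

4486 BTU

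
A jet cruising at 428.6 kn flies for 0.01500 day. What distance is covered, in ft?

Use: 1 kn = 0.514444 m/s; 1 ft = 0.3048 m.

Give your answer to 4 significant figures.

9.375×10⁵ ft

428.6 kn × 0.514444 → 220.491 m/s
0.01500 day × 86400 → 1296 s
d = v × t = 220.491 m/s × 1296 s = 285756 m
285756 m ÷ (0.3048 m/ft) = 937520 ft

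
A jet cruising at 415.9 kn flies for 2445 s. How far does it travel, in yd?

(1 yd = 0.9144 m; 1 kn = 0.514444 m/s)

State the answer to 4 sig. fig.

5.721×10⁵ yd

415.9 kn × 0.514444 = 213.957 m/s
d = v × t = 213.957 m/s × 2445 s = 523125 m
523125 m ÷ (0.9144 m/yd) = 572096 yd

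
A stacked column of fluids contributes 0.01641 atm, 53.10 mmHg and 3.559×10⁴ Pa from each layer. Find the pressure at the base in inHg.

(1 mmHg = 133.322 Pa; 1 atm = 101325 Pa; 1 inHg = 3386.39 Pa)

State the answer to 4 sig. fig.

0.01641 atm × 101325 = 1662.74 Pa
53.10 mmHg × 133.322 = 7079.4 Pa
3.559×10⁴ Pa (already Pa)
Sum: 1662.74 + 7079.4 + 35590 = 44332.1 Pa
In inHg: 44332.1 / 3386.39 = 13.0913 inHg

13.09 inHg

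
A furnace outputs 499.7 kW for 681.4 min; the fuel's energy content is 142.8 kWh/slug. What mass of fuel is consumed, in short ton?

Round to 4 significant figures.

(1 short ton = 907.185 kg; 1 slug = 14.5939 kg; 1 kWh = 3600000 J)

499.7 kW → 499700 W
681.4 min → 40884 s
E = P × t = 499700 × 40884 = 2.04297×10¹⁰ J
142.8 kWh/slug → 3.52257×10⁷ J/kg
m = E / e_s = 2.04297×10¹⁰ / 3.52257×10⁷ = 579.966 kg
In short ton: 579.966 / 907.185 = 0.639303 short ton

0.6393 short ton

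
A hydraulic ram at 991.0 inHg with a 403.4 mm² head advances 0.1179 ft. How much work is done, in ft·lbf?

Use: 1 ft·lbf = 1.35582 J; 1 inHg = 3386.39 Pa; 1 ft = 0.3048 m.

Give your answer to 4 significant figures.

35.88 ft·lbf

991.0 inHg → 3.35591×10⁶ Pa
403.4 mm² → 4.034×10⁻⁴ m²
F = P × A = 3.35591×10⁶ × 4.034×10⁻⁴ = 1353.77 N
0.1179 ft → 0.0359359 m
W = F × d = 1353.77 × 0.0359359 = 48.6489 J
In ft·lbf: 48.6489 / 1.35582 = 35.8815 ft·lbf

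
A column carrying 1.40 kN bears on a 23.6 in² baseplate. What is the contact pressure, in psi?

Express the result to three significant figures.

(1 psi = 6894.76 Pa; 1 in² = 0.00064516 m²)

1.40 kN × 1000 = 1400 N
23.6 in² × 0.00064516 = 0.0152258 m²
P = F / A = 1400 N / 0.0152258 m² = 91949.2 Pa
91949.2 Pa ÷ (6894.76 Pa/psi) = 13.3361 psi

13.3 psi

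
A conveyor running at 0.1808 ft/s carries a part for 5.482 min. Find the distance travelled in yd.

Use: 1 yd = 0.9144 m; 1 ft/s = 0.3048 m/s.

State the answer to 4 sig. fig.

0.1808 ft/s × 0.3048 = 0.0551078 m/s
5.482 min × 60 = 328.92 s
d = v × t = 0.0551078 m/s × 328.92 s = 18.1261 m
18.1261 m ÷ (0.9144 m/yd) = 19.8229 yd

19.82 yd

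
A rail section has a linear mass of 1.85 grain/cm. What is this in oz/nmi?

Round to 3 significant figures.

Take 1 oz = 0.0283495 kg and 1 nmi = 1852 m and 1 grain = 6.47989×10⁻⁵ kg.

783 oz/nmi

1.85 grain/cm × 6.47989×10⁻⁵ kg/grain ÷ 0.01 m/cm = 0.0119878 kg/m
0.0119878 kg/m ÷ 0.0283495 kg/oz × 1852 m/nmi = 783.132 oz/nmi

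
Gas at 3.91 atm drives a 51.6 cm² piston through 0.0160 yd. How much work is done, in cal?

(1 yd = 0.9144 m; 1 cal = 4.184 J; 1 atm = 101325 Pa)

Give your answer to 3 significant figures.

3.91 atm → 396181 Pa
51.6 cm² → 0.00516 m²
F = P × A = 396181 × 0.00516 = 2044.29 N
0.0160 yd → 0.0146304 m
W = F × d = 2044.29 × 0.0146304 = 29.9088 J
In cal: 29.9088 / 4.184 = 7.14837 cal

7.15 cal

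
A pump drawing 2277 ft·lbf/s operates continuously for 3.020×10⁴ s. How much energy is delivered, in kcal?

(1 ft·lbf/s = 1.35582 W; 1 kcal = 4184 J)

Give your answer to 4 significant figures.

2.228×10⁴ kcal

2277 ft·lbf/s × 1.35582 = 3087.2 W
E = P × t = 3087.2 W × 30200 s = 9.32334×10⁷ J
9.32334×10⁷ J ÷ (4184 J/kcal) = 22283.3 kcal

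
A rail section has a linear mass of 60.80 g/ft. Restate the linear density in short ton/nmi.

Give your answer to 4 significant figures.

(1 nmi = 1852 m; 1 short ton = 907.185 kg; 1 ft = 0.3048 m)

0.4072 short ton/nmi

60.80 g/ft × 0.001 kg/g ÷ 0.3048 m/ft = 0.199475 kg/m
0.199475 kg/m ÷ 907.185 kg/short ton × 1852 m/nmi = 0.407224 short ton/nmi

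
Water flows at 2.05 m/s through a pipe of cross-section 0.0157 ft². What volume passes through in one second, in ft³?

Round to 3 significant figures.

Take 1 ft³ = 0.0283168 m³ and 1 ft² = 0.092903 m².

0.0157 ft² × 0.092903 → 0.00145858 m²
V = v × A × t = 2.05 m/s × 0.00145858 m² × 1 s = 0.00299009 m³
0.00299009 m³ ÷ (0.0283168 m³/ft³) = 0.105594 ft³

0.106 ft³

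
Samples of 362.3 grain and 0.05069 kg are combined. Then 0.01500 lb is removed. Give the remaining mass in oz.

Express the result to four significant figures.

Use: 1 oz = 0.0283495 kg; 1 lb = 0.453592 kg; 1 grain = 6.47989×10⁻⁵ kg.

362.3 grain × 6.47989×10⁻⁵ = 0.0234766 kg
0.05069 kg (already kg)
0.01500 lb × 0.453592 = 0.00680388 kg
Net: 0.0234766 + 0.05069 − 0.00680388 = 0.0673627 kg
In oz: 0.0673627 / 0.0283495 = 2.37615 oz

2.376 oz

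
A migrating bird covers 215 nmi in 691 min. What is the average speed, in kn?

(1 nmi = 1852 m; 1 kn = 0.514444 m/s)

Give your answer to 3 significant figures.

18.7 kn

215 nmi × 1852 → 398180 m
691 min × 60 → 41460 s
v = d / t = 398180 m / 41460 s = 9.60396 m/s
9.60396 m/s ÷ (0.514444 m/s/kn) = 18.6686 kn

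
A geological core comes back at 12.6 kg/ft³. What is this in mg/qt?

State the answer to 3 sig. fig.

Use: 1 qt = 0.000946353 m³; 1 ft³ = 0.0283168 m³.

4.21×10⁵ mg/qt

12.6 kg/ft³ ÷ 0.0283168 m³/ft³ = 444.966 kg/m³
444.966 kg/m³ ÷ 10⁻⁶ kg/mg × 0.000946353 m³/qt = 421095 mg/qt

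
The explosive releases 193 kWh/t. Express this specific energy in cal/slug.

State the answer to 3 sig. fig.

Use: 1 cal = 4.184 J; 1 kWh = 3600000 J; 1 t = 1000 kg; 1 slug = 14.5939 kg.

193 kWh/t × 3600000 J/kWh ÷ 1000 kg/t = 694800 J/kg
694800 J/kg ÷ 4.184 J/cal × 14.5939 kg/slug = 2.42348×10⁶ cal/slug

2.42×10⁶ cal/slug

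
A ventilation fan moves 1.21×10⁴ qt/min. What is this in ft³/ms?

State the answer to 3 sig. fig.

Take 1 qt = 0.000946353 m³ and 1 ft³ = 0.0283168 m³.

0.00674 ft³/ms

1.21×10⁴ qt/min × 0.000946353 m³/qt ÷ 60 s/min = 0.190848 m³/s
0.190848 m³/s ÷ 0.0283168 m³/ft³ × 0.001 s/ms = 0.00673974 ft³/ms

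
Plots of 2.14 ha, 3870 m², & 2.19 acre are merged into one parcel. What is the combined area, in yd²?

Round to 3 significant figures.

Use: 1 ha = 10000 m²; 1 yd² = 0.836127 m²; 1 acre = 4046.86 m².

4.08×10⁴ yd²

2.14 ha × 10000 = 21400 m²
3870 m² (already m²)
2.19 acre × 4046.86 = 8862.62 m²
Total: 21400 + 3870 + 8862.62 = 34132.6 m²
In yd²: 34132.6 / 0.836127 = 40822.3 yd²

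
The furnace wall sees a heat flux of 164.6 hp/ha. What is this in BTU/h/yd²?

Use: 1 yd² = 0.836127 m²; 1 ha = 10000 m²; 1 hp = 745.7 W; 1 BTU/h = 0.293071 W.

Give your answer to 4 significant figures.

164.6 hp/ha × 745.7 W/hp ÷ 10000 m²/ha = 12.2742 W/m²
12.2742 W/m² ÷ 0.293071 W/BTU/h × 0.836127 m²/yd² = 35.0181 BTU/h/yd²

35.02 BTU/h/yd²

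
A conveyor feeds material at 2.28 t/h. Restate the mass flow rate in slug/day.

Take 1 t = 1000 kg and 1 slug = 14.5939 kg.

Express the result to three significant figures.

3750 slug/day

2.28 t/h × 1000 kg/t ÷ 3600 s/h = 0.633333 kg/s
0.633333 kg/s ÷ 14.5939 kg/slug × 86400 s/day = 3749.51 slug/day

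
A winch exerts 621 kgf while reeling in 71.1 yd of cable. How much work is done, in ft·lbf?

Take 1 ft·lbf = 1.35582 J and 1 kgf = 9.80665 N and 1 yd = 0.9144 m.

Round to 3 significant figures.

2.92×10⁵ ft·lbf

621 kgf × 9.80665 → 6089.93 N
71.1 yd × 0.9144 → 65.0138 m
W = F × d = 6089.93 N × 65.0138 m = 395929 J
395929 J ÷ (1.35582 J/ft·lbf) = 292022 ft·lbf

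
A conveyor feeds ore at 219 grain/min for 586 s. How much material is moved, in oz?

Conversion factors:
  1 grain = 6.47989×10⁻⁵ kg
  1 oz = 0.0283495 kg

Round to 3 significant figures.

219 grain/min → 2.36516×10⁻⁴ kg/s
m = ṁ × t = 2.36516×10⁻⁴ × 586 = 0.138598 kg
In oz: 0.138598 / 0.0283495 = 4.8889 oz

4.89 oz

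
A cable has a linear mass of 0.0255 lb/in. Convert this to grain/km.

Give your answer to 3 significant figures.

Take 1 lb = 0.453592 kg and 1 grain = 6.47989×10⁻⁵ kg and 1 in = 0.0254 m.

0.0255 lb/in × 0.453592 kg/lb ÷ 0.0254 m/in = 0.455378 kg/m
0.455378 kg/m ÷ 6.47989×10⁻⁵ kg/grain × 1000 m/km = 7.02756×10⁶ grain/km

7.03×10⁶ grain/km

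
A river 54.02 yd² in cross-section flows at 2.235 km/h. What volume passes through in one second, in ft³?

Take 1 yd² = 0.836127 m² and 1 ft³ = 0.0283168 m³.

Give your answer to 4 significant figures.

2.235 km/h × (1/3.6) → 0.620833 m/s
54.02 yd² × 0.836127 → 45.1676 m²
V = v × A × t = 0.620833 m/s × 45.1676 m² × 1 s = 28.0415 m³
28.0415 m³ ÷ (0.0283168 m³/ft³) = 990.278 ft³

990.3 ft³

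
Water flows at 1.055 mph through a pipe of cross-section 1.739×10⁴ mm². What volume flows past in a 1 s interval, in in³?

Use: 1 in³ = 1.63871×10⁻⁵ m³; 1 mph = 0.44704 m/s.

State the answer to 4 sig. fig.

1.055 mph × 0.44704 = 0.471627 m/s
1.739×10⁴ mm² × 10⁻⁶ = 0.01739 m²
V = v × A × t = 0.471627 m/s × 0.01739 m² × 1 s = 0.00820159 m³
0.00820159 m³ ÷ (1.63871×10⁻⁵ m³/in³) = 500.491 in³

500.5 in³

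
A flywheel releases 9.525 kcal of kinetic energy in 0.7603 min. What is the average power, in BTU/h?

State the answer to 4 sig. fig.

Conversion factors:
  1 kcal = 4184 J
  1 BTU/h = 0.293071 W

2981 BTU/h

9.525 kcal × 4184 → 39852.6 J
0.7603 min × 60 → 45.618 s
P = E / t = 39852.6 J / 45.618 s = 873.616 W
873.616 W ÷ (0.293071 W/BTU/h) = 2980.9 BTU/h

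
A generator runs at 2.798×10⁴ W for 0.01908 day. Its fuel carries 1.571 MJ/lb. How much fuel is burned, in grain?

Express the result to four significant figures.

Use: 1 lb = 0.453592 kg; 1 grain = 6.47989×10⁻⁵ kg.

0.01908 day → 1648.51 s
E = P × t = 27980 × 1648.51 = 4.61253×10⁷ J
1.571 MJ/lb → 3.46346×10⁶ J/kg
m = E / e_s = 4.61253×10⁷ / 3.46346×10⁶ = 13.3177 kg
In grain: 13.3177 / 6.47989×10⁻⁵ = 205524 grain

2.055×10⁵ grain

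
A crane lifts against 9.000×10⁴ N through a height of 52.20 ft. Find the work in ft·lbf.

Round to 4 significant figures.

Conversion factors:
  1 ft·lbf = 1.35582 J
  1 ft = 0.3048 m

52.20 ft × 0.3048 → 15.9106 m
W = F × d = 90000 N × 15.9106 m = 1.43195×10⁶ J
1.43195×10⁶ J ÷ (1.35582 J/ft·lbf) = 1.05615×10⁶ ft·lbf

1.056×10⁶ ft·lbf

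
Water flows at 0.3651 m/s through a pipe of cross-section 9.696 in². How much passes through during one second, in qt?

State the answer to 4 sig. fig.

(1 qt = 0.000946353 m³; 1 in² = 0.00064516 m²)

2.413 qt

9.696 in² × 0.00064516 = 0.00625547 m²
V = v × A × t = 0.3651 m/s × 0.00625547 m² × 1 s = 0.00228387 m³
0.00228387 m³ ÷ (0.000946353 m³/qt) = 2.41334 qt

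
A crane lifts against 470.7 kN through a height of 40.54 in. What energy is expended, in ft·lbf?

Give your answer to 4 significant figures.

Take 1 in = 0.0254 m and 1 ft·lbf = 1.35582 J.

3.575×10⁵ ft·lbf

470.7 kN × 1000 = 470700 N
40.54 in × 0.0254 = 1.02972 m
W = F × d = 470700 N × 1.02972 m = 484689 J
484689 J ÷ (1.35582 J/ft·lbf) = 357488 ft·lbf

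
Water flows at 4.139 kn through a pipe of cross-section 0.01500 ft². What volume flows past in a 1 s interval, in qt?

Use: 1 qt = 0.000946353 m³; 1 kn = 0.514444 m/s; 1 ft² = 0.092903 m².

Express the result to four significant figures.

3.135 qt

4.139 kn × 0.514444 → 2.12928 m/s
0.01500 ft² × 0.092903 → 0.00139354 m²
V = v × A × t = 2.12928 m/s × 0.00139354 m² × 1 s = 0.00296724 m³
0.00296724 m³ ÷ (0.000946353 m³/qt) = 3.13545 qt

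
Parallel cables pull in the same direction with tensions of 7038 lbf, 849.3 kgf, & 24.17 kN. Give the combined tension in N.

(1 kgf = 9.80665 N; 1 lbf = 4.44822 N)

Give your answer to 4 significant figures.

6.381×10⁴ N

7038 lbf × 4.44822 = 31306.6 N
849.3 kgf × 9.80665 = 8328.79 N
24.17 kN × 1000 = 24170 N
Total: 31306.6 + 8328.79 + 24170 = 63805.4 N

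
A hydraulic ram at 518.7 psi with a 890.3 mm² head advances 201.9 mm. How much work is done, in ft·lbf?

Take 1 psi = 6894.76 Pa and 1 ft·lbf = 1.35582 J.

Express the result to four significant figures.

474.1 ft·lbf

518.7 psi → 3.57631×10⁶ Pa
890.3 mm² → 8.903×10⁻⁴ m²
F = P × A = 3.57631×10⁶ × 8.903×10⁻⁴ = 3183.99 N
201.9 mm → 0.2019 m
W = F × d = 3183.99 × 0.2019 = 642.848 J
In ft·lbf: 642.848 / 1.35582 = 474.14 ft·lbf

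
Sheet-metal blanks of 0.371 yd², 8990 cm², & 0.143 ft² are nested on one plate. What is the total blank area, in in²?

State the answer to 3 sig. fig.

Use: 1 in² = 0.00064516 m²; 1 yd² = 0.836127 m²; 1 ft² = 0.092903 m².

1890 in²

0.371 yd² × 0.836127 = 0.310203 m²
8990 cm² × 0.0001 = 0.899 m²
0.143 ft² × 0.092903 = 0.0132851 m²
Combined: 0.310203 + 0.899 + 0.0132851 = 1.22249 m²
In in²: 1.22249 / 0.00064516 = 1894.86 in²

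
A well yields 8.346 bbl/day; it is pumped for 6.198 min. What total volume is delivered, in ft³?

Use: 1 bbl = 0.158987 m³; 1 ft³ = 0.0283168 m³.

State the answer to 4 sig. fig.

8.346 bbl/day → 1.53577×10⁻⁵ m³/s
6.198 min → 371.88 s
V = Q × t = 1.53577×10⁻⁵ × 371.88 = 0.00571122 m³
In ft³: 0.00571122 / 0.0283168 = 0.20169 ft³

0.2017 ft³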